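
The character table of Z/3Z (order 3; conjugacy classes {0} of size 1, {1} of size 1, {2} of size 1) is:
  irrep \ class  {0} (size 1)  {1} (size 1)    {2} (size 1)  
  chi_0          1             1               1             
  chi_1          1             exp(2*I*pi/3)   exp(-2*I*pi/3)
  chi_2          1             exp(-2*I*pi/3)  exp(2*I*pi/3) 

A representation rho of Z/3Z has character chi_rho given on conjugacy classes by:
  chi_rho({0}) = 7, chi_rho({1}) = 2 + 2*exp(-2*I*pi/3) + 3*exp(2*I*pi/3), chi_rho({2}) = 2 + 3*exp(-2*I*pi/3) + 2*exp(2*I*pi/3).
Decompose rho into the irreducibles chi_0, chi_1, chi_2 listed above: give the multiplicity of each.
Multiplicities: chi_0: 2, chi_1: 3, chi_2: 2.

Argument: Use <chi_rho, chi> = (1/|G|) sum_C |C| * chi_rho(C) * conj(chi(C)) with |G| = 3 for each irreducible chi in the table:
  <chi_rho, chi_0> = (1/3)[1*(7)*conj(1) + 1*(2 + 2*exp(-2*I*pi/3) + 3*exp(2*I*pi/3))*conj(1) + 1*(2 + 3*exp(-2*I*pi/3) + 2*exp(2*I*pi/3))*conj(1)]
      = (1/3)[(7) + (2 + 2*exp(-2*I*pi/3) + 3*exp(2*I*pi/3)) + (2 + 3*exp(-2*I*pi/3) + 2*exp(2*I*pi/3))] = 6/3 = 2
  <chi_rho, chi_1> = (1/3)[1*(7)*conj(1) + 1*(2 + 2*exp(-2*I*pi/3) + 3*exp(2*I*pi/3))*conj(exp(2*I*pi/3)) + 1*(2 + 3*exp(-2*I*pi/3) + 2*exp(2*I*pi/3))*conj(exp(-2*I*pi/3))]
      = (1/3)[(7) + (1) + (1)] = 9/3 = 3
  <chi_rho, chi_2> = (1/3)[1*(7)*conj(1) + 1*(2 + 2*exp(-2*I*pi/3) + 3*exp(2*I*pi/3))*conj(exp(-2*I*pi/3)) + 1*(2 + 3*exp(-2*I*pi/3) + 2*exp(2*I*pi/3))*conj(exp(2*I*pi/3))]
      = (1/3)[(7) + (2 + 3*exp(-2*I*pi/3) + 2*exp(2*I*pi/3)) + (2 + 2*exp(-2*I*pi/3) + 3*exp(2*I*pi/3))] = 6/3 = 2
(Exp terms are combined using exp(i*s)*conj(exp(i*t)) = exp(i*(s-t)), and sums of them are collapsed using the identity that for every m > 1 the m distinct m-th roots of unity sum to 0, e.g. 1 + exp(2*I*pi/3) + exp(-2*I*pi/3) = 0.)
Dimension check: dim(rho) = sum (mult * dim) = 2*1 + 3*1 + 2*1 = 7 = chi_rho(e) = 7.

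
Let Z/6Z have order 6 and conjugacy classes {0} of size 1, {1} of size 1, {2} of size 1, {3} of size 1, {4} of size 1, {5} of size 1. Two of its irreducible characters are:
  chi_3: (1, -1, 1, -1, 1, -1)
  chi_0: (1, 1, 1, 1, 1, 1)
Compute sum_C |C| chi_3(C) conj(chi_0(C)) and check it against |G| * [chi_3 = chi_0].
Sum = 0; so <chi_3, chi_0> = 0 (distinct irreducibles are orthogonal).

Compute term by term over conjugacy classes (|C| * chi_3(C) * conj(chi_0(C))):
  1*(1)*conj(1) + 1*(-1)*conj(1) + 1*(1)*conj(1) + 1*(-1)*conj(1) + 1*(1)*conj(1) + 1*(-1)*conj(1)
  = (1) + (-1) + (1) + (-1) + (1) + (-1)
  = 0.
(Exp terms are combined using exp(i*s)*conj(exp(i*t)) = exp(i*(s-t)), and sums of them are collapsed using the identity that for every m > 1 the m distinct m-th roots of unity sum to 0, e.g. 1 + exp(2*I*pi/3) + exp(-2*I*pi/3) = 0.)
Dividing by |G| = 6 gives 0/6 = 0, matching the row-orthogonality relation <chi_3, chi_0> = [chi_3 = chi_0].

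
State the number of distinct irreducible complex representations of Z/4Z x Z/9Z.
36

Working: The number of irreducible complex representations of a finite group equals its number of conjugacy classes. Z/4Z x Z/9Z is abelian of order 36, so every element is its own conjugacy class: 36 classes, so Z/4Z x Z/9Z (order 36) has exactly 36 irreducible complex representations.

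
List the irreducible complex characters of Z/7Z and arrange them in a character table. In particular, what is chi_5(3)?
Character table of Z/7Z (irreps indexed chi_0,...,chi_6 with chi_k(m) = zeta_7^(k*m), zeta_7 = exp(2*pi*i/7)):
  irrep \ class  {0} (size 1)  {1} (size 1)    {2} (size 1)    {3} (size 1)    {4} (size 1)    {5} (size 1)    {6} (size 1)  
  chi_0          1             1               1               1               1               1               1             
  chi_1          1             exp(2*I*pi/7)   exp(4*I*pi/7)   exp(6*I*pi/7)   exp(-6*I*pi/7)  exp(-4*I*pi/7)  exp(-2*I*pi/7)
  chi_2          1             exp(4*I*pi/7)   exp(-6*I*pi/7)  exp(-2*I*pi/7)  exp(2*I*pi/7)   exp(6*I*pi/7)   exp(-4*I*pi/7)
  chi_3          1             exp(6*I*pi/7)   exp(-2*I*pi/7)  exp(4*I*pi/7)   exp(-4*I*pi/7)  exp(2*I*pi/7)   exp(-6*I*pi/7)
  chi_4          1             exp(-6*I*pi/7)  exp(2*I*pi/7)   exp(-4*I*pi/7)  exp(4*I*pi/7)   exp(-2*I*pi/7)  exp(6*I*pi/7) 
  chi_5          1             exp(-4*I*pi/7)  exp(6*I*pi/7)   exp(2*I*pi/7)   exp(-2*I*pi/7)  exp(-6*I*pi/7)  exp(4*I*pi/7) 
  chi_6          1             exp(-2*I*pi/7)  exp(-4*I*pi/7)  exp(-6*I*pi/7)  exp(6*I*pi/7)   exp(4*I*pi/7)   exp(2*I*pi/7) 

Spot check: chi_5(3) = zeta_7^(5*3) = zeta_7^15 = exp(2*I*pi/7).

Details: Z/7Z is abelian, so all 7 irreducible complex representations are 1-dimensional. They are given by chi_k(m) = zeta_7^(k*m) for k = 0,...,6. Row orthogonality: sum_m chi_k(m) conj(chi_l(m)) = 7 * [k = l].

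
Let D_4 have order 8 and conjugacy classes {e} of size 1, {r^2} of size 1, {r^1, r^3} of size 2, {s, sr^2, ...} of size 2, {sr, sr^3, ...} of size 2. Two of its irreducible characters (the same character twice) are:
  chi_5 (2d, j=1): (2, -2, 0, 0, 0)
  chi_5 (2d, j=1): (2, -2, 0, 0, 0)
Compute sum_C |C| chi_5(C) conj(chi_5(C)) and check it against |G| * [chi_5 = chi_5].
Sum = 8 = |G| = 8; so <chi_5, chi_5> = 1 (norm-1 confirms irreducibility).

Derivation: Compute term by term over conjugacy classes (|C| * chi_5(C) * conj(chi_5(C))):
  1*(2)*conj(2) + 1*(-2)*conj(-2) + 2*(0)*conj(0) + 2*(0)*conj(0) + 2*(0)*conj(0)
  = (4) + (4) + (0) + (0) + (0)
  = 8.
Dividing by |G| = 8 gives 8/8 = 1, matching the row-orthogonality relation <chi_5, chi_5> = [chi_5 = chi_5].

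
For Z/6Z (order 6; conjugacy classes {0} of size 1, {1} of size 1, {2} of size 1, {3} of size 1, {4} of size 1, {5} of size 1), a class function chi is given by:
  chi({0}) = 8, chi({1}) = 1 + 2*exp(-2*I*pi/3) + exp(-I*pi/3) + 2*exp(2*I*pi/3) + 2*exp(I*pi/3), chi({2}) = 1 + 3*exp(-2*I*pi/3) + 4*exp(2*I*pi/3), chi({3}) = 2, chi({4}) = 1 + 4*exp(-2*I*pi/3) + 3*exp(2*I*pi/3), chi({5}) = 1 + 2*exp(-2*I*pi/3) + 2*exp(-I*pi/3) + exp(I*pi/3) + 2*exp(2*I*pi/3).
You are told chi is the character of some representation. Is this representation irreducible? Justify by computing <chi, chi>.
Not irreducible (reducible): <chi, chi> = 14 > 1.

Explanation: <chi, chi> = (1/|G|) sum_C |C| * |chi(C)|^2 = (1/6)[1*|8|^2 + 1*|1 + 2*exp(-2*I*pi/3) + exp(-I*pi/3) + 2*exp(2*I*pi/3) + 2*exp(I*pi/3)|^2 + 1*|1 + 3*exp(-2*I*pi/3) + 4*exp(2*I*pi/3)|^2 + 1*|2|^2 + 1*|1 + 4*exp(-2*I*pi/3) + 3*exp(2*I*pi/3)|^2 + 1*|1 + 2*exp(-2*I*pi/3) + 2*exp(-I*pi/3) + exp(I*pi/3) + 2*exp(2*I*pi/3)|^2]
  = (1/6)[(64) + (1) + (7) + (4) + (7) + (1)] = 84/6 = 14.
(Exp terms are combined using exp(i*s)*conj(exp(i*t)) = exp(i*(s-t)), and sums of them are collapsed using the identity that for every m > 1 the m distinct m-th roots of unity sum to 0, e.g. 1 + exp(2*I*pi/3) + exp(-2*I*pi/3) = 0.)
A character is irreducible iff <chi, chi> = 1, so this representation is reducible.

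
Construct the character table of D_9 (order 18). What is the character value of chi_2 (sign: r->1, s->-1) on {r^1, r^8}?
Conjugacy classes: {e} of size 1, {r^1, r^8} of size 2, {r^2, r^7} of size 2, {r^3, r^6} of size 2, {r^4, r^5} of size 2, {s, sr, ..., sr^8} of size 9.
Character table:
  irrep \ class              {e} (size 1)  {r^1, r^8} (size 2)  {r^2, r^7} (size 2)  {r^3, r^6} (size 2)  {r^4, r^5} (size 2)  {s, sr, ..., sr^8} (size 9)
  chi_1 (triv)               1             1                    1                    1                    1                    1                          
  chi_2 (sign: r->1, s->-1)  1             1                    1                    1                    1                    -1                         
  chi_3 (2d, j=1)            2             2*cos(2*pi/9)        2*cos(4*pi/9)        -1                   -2*cos(pi/9)         0                          
  chi_4 (2d, j=2)            2             2*cos(4*pi/9)        -2*cos(pi/9)         -1                   2*cos(2*pi/9)        0                          
  chi_5 (2d, j=3)            2             -1                   -1                   2                    -1                   0                          
  chi_6 (2d, j=4)            2             -2*cos(pi/9)         2*cos(2*pi/9)        -1                   2*cos(4*pi/9)        0                          

Spot check: chi_2 (sign: r->1, s->-1) on {r^1, r^8} = 1.

Proof sketch: D_9 has order 2*9 = 18 with 6 conjugacy classes, hence 6 irreducibles. Sum of squared dims 1 + 1 + 4 + 4 + 4 + 4 = 18 = |G|. Linear characters come from the abelianisation; the 2-dimensional irreps have character r^k -> 2*cos(2*pi*j*k/9), reflections -> 0.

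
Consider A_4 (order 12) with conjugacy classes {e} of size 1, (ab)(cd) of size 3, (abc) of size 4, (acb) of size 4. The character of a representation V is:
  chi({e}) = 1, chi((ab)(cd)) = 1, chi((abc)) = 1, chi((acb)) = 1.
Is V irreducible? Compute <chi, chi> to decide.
Irreducible: <chi, chi> = 1.

Justification: <chi, chi> = (1/|G|) sum_C |C| * |chi(C)|^2 = (1/12)[1*|1|^2 + 3*|1|^2 + 4*|1|^2 + 4*|1|^2]
  = (1/12)[(1) + (3) + (4) + (4)] = 12/12 = 1.
(Exp terms are combined using exp(i*s)*conj(exp(i*t)) = exp(i*(s-t)), and sums of them are collapsed using the identity that for every m > 1 the m distinct m-th roots of unity sum to 0, e.g. 1 + exp(2*I*pi/3) + exp(-2*I*pi/3) = 0.)
A character is irreducible iff <chi, chi> = 1, so this representation is irreducible.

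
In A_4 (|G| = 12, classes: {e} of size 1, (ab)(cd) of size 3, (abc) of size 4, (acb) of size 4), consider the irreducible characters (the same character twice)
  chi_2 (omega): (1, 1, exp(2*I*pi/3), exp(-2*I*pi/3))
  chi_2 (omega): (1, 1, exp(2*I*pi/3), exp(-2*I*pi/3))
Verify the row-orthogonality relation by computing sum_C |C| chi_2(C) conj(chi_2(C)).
Sum = 12 = |G| = 12; so <chi_2, chi_2> = 1 (norm-1 confirms irreducibility).

Reasoning: Compute term by term over conjugacy classes (|C| * chi_2(C) * conj(chi_2(C))):
  1*(1)*conj(1) + 3*(1)*conj(1) + 4*(exp(2*I*pi/3))*conj(exp(2*I*pi/3)) + 4*(exp(-2*I*pi/3))*conj(exp(-2*I*pi/3))
  = (1) + (3) + (4) + (4)
  = 12.
(Exp terms are combined using exp(i*s)*conj(exp(i*t)) = exp(i*(s-t)), and sums of them are collapsed using the identity that for every m > 1 the m distinct m-th roots of unity sum to 0, e.g. 1 + exp(2*I*pi/3) + exp(-2*I*pi/3) = 0.)
Dividing by |G| = 12 gives 12/12 = 1, matching the row-orthogonality relation <chi_2, chi_2> = [chi_2 = chi_2].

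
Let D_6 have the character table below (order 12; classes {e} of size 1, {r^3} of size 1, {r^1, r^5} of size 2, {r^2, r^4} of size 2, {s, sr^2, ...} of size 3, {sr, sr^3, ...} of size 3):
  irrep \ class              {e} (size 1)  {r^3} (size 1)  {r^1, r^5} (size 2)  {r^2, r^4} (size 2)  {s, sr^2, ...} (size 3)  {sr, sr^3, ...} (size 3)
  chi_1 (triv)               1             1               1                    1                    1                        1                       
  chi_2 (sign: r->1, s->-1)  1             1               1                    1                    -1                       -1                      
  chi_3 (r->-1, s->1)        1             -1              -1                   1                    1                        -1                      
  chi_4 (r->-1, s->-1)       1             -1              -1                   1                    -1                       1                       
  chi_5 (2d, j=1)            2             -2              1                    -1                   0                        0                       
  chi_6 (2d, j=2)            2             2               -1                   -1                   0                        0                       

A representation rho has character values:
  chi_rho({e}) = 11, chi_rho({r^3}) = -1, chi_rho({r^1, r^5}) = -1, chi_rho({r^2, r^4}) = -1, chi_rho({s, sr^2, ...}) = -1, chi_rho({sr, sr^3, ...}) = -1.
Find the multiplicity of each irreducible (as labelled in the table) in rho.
Multiplicities: chi_1: 0, chi_2: 1, chi_3: 1, chi_4: 1, chi_5: 2, chi_6: 2.

Derivation: Use <chi_rho, chi> = (1/|G|) sum_C |C| * chi_rho(C) * conj(chi(C)) with |G| = 12 for each irreducible chi in the table:
  <chi_rho, chi_1> = (1/12)[1*(11)*conj(1) + 1*(-1)*conj(1) + 2*(-1)*conj(1) + 2*(-1)*conj(1) + 3*(-1)*conj(1) + 3*(-1)*conj(1)]
      = (1/12)[(11) + (-1) + (-2) + (-2) + (-3) + (-3)] = 0/12 = 0
  <chi_rho, chi_2> = (1/12)[1*(11)*conj(1) + 1*(-1)*conj(1) + 2*(-1)*conj(1) + 2*(-1)*conj(1) + 3*(-1)*conj(-1) + 3*(-1)*conj(-1)]
      = (1/12)[(11) + (-1) + (-2) + (-2) + (3) + (3)] = 12/12 = 1
  <chi_rho, chi_3> = (1/12)[1*(11)*conj(1) + 1*(-1)*conj(-1) + 2*(-1)*conj(-1) + 2*(-1)*conj(1) + 3*(-1)*conj(1) + 3*(-1)*conj(-1)]
      = (1/12)[(11) + (1) + (2) + (-2) + (-3) + (3)] = 12/12 = 1
  <chi_rho, chi_4> = (1/12)[1*(11)*conj(1) + 1*(-1)*conj(-1) + 2*(-1)*conj(-1) + 2*(-1)*conj(1) + 3*(-1)*conj(-1) + 3*(-1)*conj(1)]
      = (1/12)[(11) + (1) + (2) + (-2) + (3) + (-3)] = 12/12 = 1
  <chi_rho, chi_5> = (1/12)[1*(11)*conj(2) + 1*(-1)*conj(-2) + 2*(-1)*conj(1) + 2*(-1)*conj(-1) + 3*(-1)*conj(0) + 3*(-1)*conj(0)]
      = (1/12)[(22) + (2) + (-2) + (2) + (0) + (0)] = 24/12 = 2
  <chi_rho, chi_6> = (1/12)[1*(11)*conj(2) + 1*(-1)*conj(2) + 2*(-1)*conj(-1) + 2*(-1)*conj(-1) + 3*(-1)*conj(0) + 3*(-1)*conj(0)]
      = (1/12)[(22) + (-2) + (2) + (2) + (0) + (0)] = 24/12 = 2
Dimension check: dim(rho) = sum (mult * dim) = 0*1 + 1*1 + 1*1 + 1*1 + 2*2 + 2*2 = 11 = chi_rho(e) = 11.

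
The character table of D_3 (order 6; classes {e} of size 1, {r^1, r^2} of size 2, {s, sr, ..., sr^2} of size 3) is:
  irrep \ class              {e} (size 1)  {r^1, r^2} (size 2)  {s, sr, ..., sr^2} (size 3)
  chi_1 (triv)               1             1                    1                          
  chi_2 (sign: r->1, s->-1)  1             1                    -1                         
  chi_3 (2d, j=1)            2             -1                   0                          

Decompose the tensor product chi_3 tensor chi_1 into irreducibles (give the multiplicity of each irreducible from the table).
chi_3 tensor chi_1 = chi_3 (all other irreducibles have multiplicity 0).

The character of a tensor product is the pointwise product (chi_3 * chi_1)(C) = chi_3(C) * chi_1(C):
  {e}: (2)*(1), {r^1, r^2}: (-1)*(1), {s, sr, ..., sr^2}: (0)*(1)
so (chi_3 * chi_1) takes values
  {e} -> 2, {r^1, r^2} -> -1, {s, sr, ..., sr^2} -> 0.
Now take the inner product of this character with each irreducible chi from the table, <chi_3*chi_1, chi> = (1/6) sum_C |C| (chi_3*chi_1)(C) conj(chi(C)):
  <chi_3*chi_1, chi_1> = (1/6)[1*(2)*conj(1) + 2*(-1)*conj(1) + 3*(0)*conj(1)]
      = (1/6)[(2) + (-2) + (0)] = 0/6 = 0
  <chi_3*chi_1, chi_2> = (1/6)[1*(2)*conj(1) + 2*(-1)*conj(1) + 3*(0)*conj(-1)]
      = (1/6)[(2) + (-2) + (0)] = 0/6 = 0
  <chi_3*chi_1, chi_3> = (1/6)[1*(2)*conj(2) + 2*(-1)*conj(-1) + 3*(0)*conj(0)]
      = (1/6)[(4) + (2) + (0)] = 6/6 = 1
Hence the multiplicities are chi_3: 1. Dimension check: dim(chi_3)*dim(chi_1) = 2*1 = 2 and sum (mult * dim) = 1*2 = 2.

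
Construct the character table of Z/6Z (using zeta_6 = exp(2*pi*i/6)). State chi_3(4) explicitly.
Character table of Z/6Z (irreps indexed chi_0,...,chi_5 with chi_k(m) = zeta_6^(k*m), zeta_6 = exp(2*pi*i/6)):
  irrep \ class  {0} (size 1)  {1} (size 1)    {2} (size 1)    {3} (size 1)  {4} (size 1)    {5} (size 1)  
  chi_0          1             1               1               1             1               1             
  chi_1          1             exp(I*pi/3)     exp(2*I*pi/3)   -1            exp(-2*I*pi/3)  exp(-I*pi/3)  
  chi_2          1             exp(2*I*pi/3)   exp(-2*I*pi/3)  1             exp(2*I*pi/3)   exp(-2*I*pi/3)
  chi_3          1             -1              1               -1            1               -1            
  chi_4          1             exp(-2*I*pi/3)  exp(2*I*pi/3)   1             exp(-2*I*pi/3)  exp(2*I*pi/3) 
  chi_5          1             exp(-I*pi/3)    exp(-2*I*pi/3)  -1            exp(2*I*pi/3)   exp(I*pi/3)   

Spot check: chi_3(4) = zeta_6^(3*4) = zeta_6^12 = 1.

Justification: Z/6Z is abelian, so all 6 irreducible complex representations are 1-dimensional. They are given by chi_k(m) = zeta_6^(k*m) for k = 0,...,5. Row orthogonality: sum_m chi_k(m) conj(chi_l(m)) = 6 * [k = l].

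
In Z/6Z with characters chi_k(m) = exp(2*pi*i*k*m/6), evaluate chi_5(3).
chi_5(3) = zeta_6^15 = -1

Explanation: chi_5(3) = zeta_6^(5*3) = zeta_6^15. Since zeta_6^6 = 1, this equals zeta_6^3 = exp(2*pi*i*3/6) = -1.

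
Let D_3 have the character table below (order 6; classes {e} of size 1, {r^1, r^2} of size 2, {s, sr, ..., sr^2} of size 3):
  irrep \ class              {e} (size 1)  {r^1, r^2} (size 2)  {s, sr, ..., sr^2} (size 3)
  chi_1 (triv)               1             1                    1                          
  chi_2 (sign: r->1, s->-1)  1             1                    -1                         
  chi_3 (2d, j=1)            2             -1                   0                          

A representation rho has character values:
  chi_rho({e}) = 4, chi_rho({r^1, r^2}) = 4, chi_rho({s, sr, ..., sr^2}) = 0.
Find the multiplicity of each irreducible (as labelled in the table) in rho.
Multiplicities: chi_1: 2, chi_2: 2, chi_3: 0.

Argument: Use <chi_rho, chi> = (1/|G|) sum_C |C| * chi_rho(C) * conj(chi(C)) with |G| = 6 for each irreducible chi in the table:
  <chi_rho, chi_1> = (1/6)[1*(4)*conj(1) + 2*(4)*conj(1) + 3*(0)*conj(1)]
      = (1/6)[(4) + (8) + (0)] = 12/6 = 2
  <chi_rho, chi_2> = (1/6)[1*(4)*conj(1) + 2*(4)*conj(1) + 3*(0)*conj(-1)]
      = (1/6)[(4) + (8) + (0)] = 12/6 = 2
  <chi_rho, chi_3> = (1/6)[1*(4)*conj(2) + 2*(4)*conj(-1) + 3*(0)*conj(0)]
      = (1/6)[(8) + (-8) + (0)] = 0/6 = 0
Dimension check: dim(rho) = sum (mult * dim) = 2*1 + 2*1 + 0*2 = 4 = chi_rho(e) = 4.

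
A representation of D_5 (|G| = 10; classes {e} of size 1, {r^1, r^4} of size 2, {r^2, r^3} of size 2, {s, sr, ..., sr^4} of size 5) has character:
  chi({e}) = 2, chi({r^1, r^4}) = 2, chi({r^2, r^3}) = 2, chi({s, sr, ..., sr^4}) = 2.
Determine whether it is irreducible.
Not irreducible (reducible): <chi, chi> = 4 > 1.

Solution. <chi, chi> = (1/|G|) sum_C |C| * |chi(C)|^2 = (1/10)[1*|2|^2 + 2*|2|^2 + 2*|2|^2 + 5*|2|^2]
  = (1/10)[(4) + (8) + (8) + (20)] = 40/10 = 4.
A character is irreducible iff <chi, chi> = 1, so this representation is reducible.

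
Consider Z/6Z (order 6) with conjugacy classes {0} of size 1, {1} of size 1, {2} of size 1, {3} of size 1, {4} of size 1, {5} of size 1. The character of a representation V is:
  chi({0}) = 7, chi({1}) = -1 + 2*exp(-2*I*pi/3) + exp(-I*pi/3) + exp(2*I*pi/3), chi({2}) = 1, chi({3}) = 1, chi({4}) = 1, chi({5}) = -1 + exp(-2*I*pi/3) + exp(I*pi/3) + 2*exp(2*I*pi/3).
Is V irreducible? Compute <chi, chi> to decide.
Not irreducible (reducible): <chi, chi> = 11 > 1.

Why: <chi, chi> = (1/|G|) sum_C |C| * |chi(C)|^2 = (1/6)[1*|7|^2 + 1*|-1 + 2*exp(-2*I*pi/3) + exp(-I*pi/3) + exp(2*I*pi/3)|^2 + 1*|1|^2 + 1*|1|^2 + 1*|1|^2 + 1*|-1 + exp(-2*I*pi/3) + exp(I*pi/3) + 2*exp(2*I*pi/3)|^2]
  = (1/6)[(49) + (7) + (1) + (1) + (1) + (7)] = 66/6 = 11.
(Exp terms are combined using exp(i*s)*conj(exp(i*t)) = exp(i*(s-t)), and sums of them are collapsed using the identity that for every m > 1 the m distinct m-th roots of unity sum to 0, e.g. 1 + exp(2*I*pi/3) + exp(-2*I*pi/3) = 0.)
A character is irreducible iff <chi, chi> = 1, so this representation is reducible.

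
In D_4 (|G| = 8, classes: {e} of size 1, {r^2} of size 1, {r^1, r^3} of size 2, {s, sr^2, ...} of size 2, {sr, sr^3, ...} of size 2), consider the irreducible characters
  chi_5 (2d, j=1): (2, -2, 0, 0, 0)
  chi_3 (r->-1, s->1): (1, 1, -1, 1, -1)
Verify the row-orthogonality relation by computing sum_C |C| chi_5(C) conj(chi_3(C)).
Sum = 0; so <chi_5, chi_3> = 0 (distinct irreducibles are orthogonal).

Working: Compute term by term over conjugacy classes (|C| * chi_5(C) * conj(chi_3(C))):
  1*(2)*conj(1) + 1*(-2)*conj(1) + 2*(0)*conj(-1) + 2*(0)*conj(1) + 2*(0)*conj(-1)
  = (2) + (-2) + (0) + (0) + (0)
  = 0.
Dividing by |G| = 8 gives 0/8 = 0, matching the row-orthogonality relation <chi_5, chi_3> = [chi_5 = chi_3].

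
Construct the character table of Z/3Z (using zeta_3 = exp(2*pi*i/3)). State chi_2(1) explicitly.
Character table of Z/3Z (irreps indexed chi_0,...,chi_2 with chi_k(m) = zeta_3^(k*m), zeta_3 = exp(2*pi*i/3)):
  irrep \ class  {0} (size 1)  {1} (size 1)    {2} (size 1)  
  chi_0          1             1               1             
  chi_1          1             exp(2*I*pi/3)   exp(-2*I*pi/3)
  chi_2          1             exp(-2*I*pi/3)  exp(2*I*pi/3) 

Spot check: chi_2(1) = zeta_3^(2*1) = zeta_3^2 = exp(-2*I*pi/3).

Argument: Z/3Z is abelian, so all 3 irreducible complex representations are 1-dimensional. They are given by chi_k(m) = zeta_3^(k*m) for k = 0,...,2. Row orthogonality: sum_m chi_k(m) conj(chi_l(m)) = 3 * [k = l].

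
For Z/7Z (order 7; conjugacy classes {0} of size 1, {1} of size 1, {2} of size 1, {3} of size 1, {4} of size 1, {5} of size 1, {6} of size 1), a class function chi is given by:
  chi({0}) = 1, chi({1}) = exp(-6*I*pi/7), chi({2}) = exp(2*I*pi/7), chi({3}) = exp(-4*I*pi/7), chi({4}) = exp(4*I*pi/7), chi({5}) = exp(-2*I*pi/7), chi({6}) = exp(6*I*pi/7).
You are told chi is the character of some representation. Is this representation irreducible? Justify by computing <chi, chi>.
Irreducible: <chi, chi> = 1.

Proof sketch: <chi, chi> = (1/|G|) sum_C |C| * |chi(C)|^2 = (1/7)[1*|1|^2 + 1*|exp(-6*I*pi/7)|^2 + 1*|exp(2*I*pi/7)|^2 + 1*|exp(-4*I*pi/7)|^2 + 1*|exp(4*I*pi/7)|^2 + 1*|exp(-2*I*pi/7)|^2 + 1*|exp(6*I*pi/7)|^2]
  = (1/7)[(1) + (1) + (1) + (1) + (1) + (1) + (1)] = 7/7 = 1.
(Exp terms are combined using exp(i*s)*conj(exp(i*t)) = exp(i*(s-t)), and sums of them are collapsed using the identity that for every m > 1 the m distinct m-th roots of unity sum to 0, e.g. 1 + exp(2*I*pi/3) + exp(-2*I*pi/3) = 0.)
A character is irreducible iff <chi, chi> = 1, so this representation is irreducible.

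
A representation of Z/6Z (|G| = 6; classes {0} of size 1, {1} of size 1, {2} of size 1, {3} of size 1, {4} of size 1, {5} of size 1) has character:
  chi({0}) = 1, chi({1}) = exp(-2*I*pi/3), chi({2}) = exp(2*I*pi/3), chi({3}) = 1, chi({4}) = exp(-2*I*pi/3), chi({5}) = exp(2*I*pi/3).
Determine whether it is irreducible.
Irreducible: <chi, chi> = 1.

Working: <chi, chi> = (1/|G|) sum_C |C| * |chi(C)|^2 = (1/6)[1*|1|^2 + 1*|exp(-2*I*pi/3)|^2 + 1*|exp(2*I*pi/3)|^2 + 1*|1|^2 + 1*|exp(-2*I*pi/3)|^2 + 1*|exp(2*I*pi/3)|^2]
  = (1/6)[(1) + (1) + (1) + (1) + (1) + (1)] = 6/6 = 1.
(Exp terms are combined using exp(i*s)*conj(exp(i*t)) = exp(i*(s-t)), and sums of them are collapsed using the identity that for every m > 1 the m distinct m-th roots of unity sum to 0, e.g. 1 + exp(2*I*pi/3) + exp(-2*I*pi/3) = 0.)
A character is irreducible iff <chi, chi> = 1, so this representation is irreducible.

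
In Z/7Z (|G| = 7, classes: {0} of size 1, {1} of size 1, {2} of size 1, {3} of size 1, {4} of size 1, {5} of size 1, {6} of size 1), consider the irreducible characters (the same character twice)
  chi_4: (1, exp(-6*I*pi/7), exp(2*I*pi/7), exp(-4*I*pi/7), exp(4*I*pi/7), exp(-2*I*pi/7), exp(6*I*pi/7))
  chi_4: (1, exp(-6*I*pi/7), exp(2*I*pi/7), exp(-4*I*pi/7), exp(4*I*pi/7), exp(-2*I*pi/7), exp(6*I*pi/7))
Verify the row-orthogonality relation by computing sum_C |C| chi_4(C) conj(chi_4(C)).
Sum = 7 = |G| = 7; so <chi_4, chi_4> = 1 (norm-1 confirms irreducibility).

Proof sketch: Compute term by term over conjugacy classes (|C| * chi_4(C) * conj(chi_4(C))):
  1*(1)*conj(1) + 1*(exp(-6*I*pi/7))*conj(exp(-6*I*pi/7)) + 1*(exp(2*I*pi/7))*conj(exp(2*I*pi/7)) + 1*(exp(-4*I*pi/7))*conj(exp(-4*I*pi/7)) + 1*(exp(4*I*pi/7))*conj(exp(4*I*pi/7)) + 1*(exp(-2*I*pi/7))*conj(exp(-2*I*pi/7)) + 1*(exp(6*I*pi/7))*conj(exp(6*I*pi/7))
  = (1) + (1) + (1) + (1) + (1) + (1) + (1)
  = 7.
(Exp terms are combined using exp(i*s)*conj(exp(i*t)) = exp(i*(s-t)), and sums of them are collapsed using the identity that for every m > 1 the m distinct m-th roots of unity sum to 0, e.g. 1 + exp(2*I*pi/3) + exp(-2*I*pi/3) = 0.)
Dividing by |G| = 7 gives 7/7 = 1, matching the row-orthogonality relation <chi_4, chi_4> = [chi_4 = chi_4].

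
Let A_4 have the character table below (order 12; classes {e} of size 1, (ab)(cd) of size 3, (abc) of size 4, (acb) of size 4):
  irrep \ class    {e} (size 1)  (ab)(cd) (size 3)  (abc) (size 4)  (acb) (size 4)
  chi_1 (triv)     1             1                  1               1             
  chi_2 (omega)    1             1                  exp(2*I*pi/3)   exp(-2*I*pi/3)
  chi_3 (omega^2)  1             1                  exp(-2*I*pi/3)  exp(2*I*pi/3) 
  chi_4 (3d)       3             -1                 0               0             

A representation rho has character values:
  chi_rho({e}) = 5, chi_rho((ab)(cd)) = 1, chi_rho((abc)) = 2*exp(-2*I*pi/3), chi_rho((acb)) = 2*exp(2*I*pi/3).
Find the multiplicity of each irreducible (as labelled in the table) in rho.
Multiplicities: chi_1: 0, chi_2: 0, chi_3: 2, chi_4: 1.

Proof sketch: Use <chi_rho, chi> = (1/|G|) sum_C |C| * chi_rho(C) * conj(chi(C)) with |G| = 12 for each irreducible chi in the table:
  <chi_rho, chi_1> = (1/12)[1*(5)*conj(1) + 3*(1)*conj(1) + 4*(2*exp(-2*I*pi/3))*conj(1) + 4*(2*exp(2*I*pi/3))*conj(1)]
      = (1/12)[(5) + (3) + (8*exp(-2*I*pi/3)) + (8*exp(2*I*pi/3))] = 0/12 = 0
  <chi_rho, chi_2> = (1/12)[1*(5)*conj(1) + 3*(1)*conj(1) + 4*(2*exp(-2*I*pi/3))*conj(exp(2*I*pi/3)) + 4*(2*exp(2*I*pi/3))*conj(exp(-2*I*pi/3))]
      = (1/12)[(5) + (3) + (8*exp(2*I*pi/3)) + (8*exp(-2*I*pi/3))] = 0/12 = 0
  <chi_rho, chi_3> = (1/12)[1*(5)*conj(1) + 3*(1)*conj(1) + 4*(2*exp(-2*I*pi/3))*conj(exp(-2*I*pi/3)) + 4*(2*exp(2*I*pi/3))*conj(exp(2*I*pi/3))]
      = (1/12)[(5) + (3) + (8) + (8)] = 24/12 = 2
  <chi_rho, chi_4> = (1/12)[1*(5)*conj(3) + 3*(1)*conj(-1) + 4*(2*exp(-2*I*pi/3))*conj(0) + 4*(2*exp(2*I*pi/3))*conj(0)]
      = (1/12)[(15) + (-3) + (0) + (0)] = 12/12 = 1
(Exp terms are combined using exp(i*s)*conj(exp(i*t)) = exp(i*(s-t)), and sums of them are collapsed using the identity that for every m > 1 the m distinct m-th roots of unity sum to 0, e.g. 1 + exp(2*I*pi/3) + exp(-2*I*pi/3) = 0.)
Dimension check: dim(rho) = sum (mult * dim) = 0*1 + 0*1 + 2*1 + 1*3 = 5 = chi_rho(e) = 5.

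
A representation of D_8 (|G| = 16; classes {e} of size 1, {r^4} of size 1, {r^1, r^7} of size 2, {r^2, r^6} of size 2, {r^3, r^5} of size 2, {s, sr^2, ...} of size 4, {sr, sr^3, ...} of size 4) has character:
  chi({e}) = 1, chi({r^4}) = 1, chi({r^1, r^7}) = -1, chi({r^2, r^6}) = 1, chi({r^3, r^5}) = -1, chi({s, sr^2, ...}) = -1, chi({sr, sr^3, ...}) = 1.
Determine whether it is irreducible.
Irreducible: <chi, chi> = 1.

Argument: <chi, chi> = (1/|G|) sum_C |C| * |chi(C)|^2 = (1/16)[1*|1|^2 + 1*|1|^2 + 2*|-1|^2 + 2*|1|^2 + 2*|-1|^2 + 4*|-1|^2 + 4*|1|^2]
  = (1/16)[(1) + (1) + (2) + (2) + (2) + (4) + (4)] = 16/16 = 1.
A character is irreducible iff <chi, chi> = 1, so this representation is irreducible.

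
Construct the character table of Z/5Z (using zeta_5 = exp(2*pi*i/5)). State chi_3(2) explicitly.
Character table of Z/5Z (irreps indexed chi_0,...,chi_4 with chi_k(m) = zeta_5^(k*m), zeta_5 = exp(2*pi*i/5)):
  irrep \ class  {0} (size 1)  {1} (size 1)    {2} (size 1)    {3} (size 1)    {4} (size 1)  
  chi_0          1             1               1               1               1             
  chi_1          1             exp(2*I*pi/5)   exp(4*I*pi/5)   exp(-4*I*pi/5)  exp(-2*I*pi/5)
  chi_2          1             exp(4*I*pi/5)   exp(-2*I*pi/5)  exp(2*I*pi/5)   exp(-4*I*pi/5)
  chi_3          1             exp(-4*I*pi/5)  exp(2*I*pi/5)   exp(-2*I*pi/5)  exp(4*I*pi/5) 
  chi_4          1             exp(-2*I*pi/5)  exp(-4*I*pi/5)  exp(4*I*pi/5)   exp(2*I*pi/5) 

Spot check: chi_3(2) = zeta_5^(3*2) = zeta_5^6 = exp(2*I*pi/5).

Solution. Z/5Z is abelian, so all 5 irreducible complex representations are 1-dimensional. They are given by chi_k(m) = zeta_5^(k*m) for k = 0,...,4. Row orthogonality: sum_m chi_k(m) conj(chi_l(m)) = 5 * [k = l].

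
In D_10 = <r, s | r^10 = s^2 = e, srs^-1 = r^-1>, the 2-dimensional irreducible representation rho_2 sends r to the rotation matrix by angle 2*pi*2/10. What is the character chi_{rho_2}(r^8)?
chi_{rho_2}(r^8) = 2*cos(2*pi*2*8/10) = -sqrt(5)/2 - 1/2

Details: rho_2(r^8) is rotation by angle 2*pi*2*8/10, whose trace is 2*cos(2*pi*2*8/10) = -sqrt(5)/2 - 1/2.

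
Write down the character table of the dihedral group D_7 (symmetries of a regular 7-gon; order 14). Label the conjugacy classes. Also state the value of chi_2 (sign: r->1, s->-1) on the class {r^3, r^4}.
Conjugacy classes: {e} of size 1, {r^1, r^6} of size 2, {r^2, r^5} of size 2, {r^3, r^4} of size 2, {s, sr, ..., sr^6} of size 7.
Character table:
  irrep \ class              {e} (size 1)  {r^1, r^6} (size 2)  {r^2, r^5} (size 2)  {r^3, r^4} (size 2)  {s, sr, ..., sr^6} (size 7)
  chi_1 (triv)               1             1                    1                    1                    1                          
  chi_2 (sign: r->1, s->-1)  1             1                    1                    1                    -1                         
  chi_3 (2d, j=1)            2             2*cos(2*pi/7)        -2*cos(3*pi/7)       -2*cos(pi/7)         0                          
  chi_4 (2d, j=2)            2             -2*cos(3*pi/7)       -2*cos(pi/7)         2*cos(2*pi/7)        0                          
  chi_5 (2d, j=3)            2             -2*cos(pi/7)         2*cos(2*pi/7)        -2*cos(3*pi/7)       0                          

Spot check: chi_2 (sign: r->1, s->-1) on {r^3, r^4} = 1.

Proof sketch: D_7 has order 2*7 = 14 with 5 conjugacy classes, hence 5 irreducibles. Sum of squared dims 1 + 1 + 4 + 4 + 4 = 14 = |G|. Linear characters come from the abelianisation; the 2-dimensional irreps have character r^k -> 2*cos(2*pi*j*k/7), reflections -> 0.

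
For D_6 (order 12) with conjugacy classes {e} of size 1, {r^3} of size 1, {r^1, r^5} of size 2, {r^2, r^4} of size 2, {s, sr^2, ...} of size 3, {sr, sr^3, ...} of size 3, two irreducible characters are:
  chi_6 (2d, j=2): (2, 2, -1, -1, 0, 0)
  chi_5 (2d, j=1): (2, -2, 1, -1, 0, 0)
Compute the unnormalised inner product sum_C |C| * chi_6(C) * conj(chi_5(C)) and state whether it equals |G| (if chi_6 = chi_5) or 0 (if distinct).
Sum = 0; so <chi_6, chi_5> = 0 (distinct irreducibles are orthogonal).

Solution. Compute term by term over conjugacy classes (|C| * chi_6(C) * conj(chi_5(C))):
  1*(2)*conj(2) + 1*(2)*conj(-2) + 2*(-1)*conj(1) + 2*(-1)*conj(-1) + 3*(0)*conj(0) + 3*(0)*conj(0)
  = (4) + (-4) + (-2) + (2) + (0) + (0)
  = 0.
Dividing by |G| = 12 gives 0/12 = 0, matching the row-orthogonality relation <chi_6, chi_5> = [chi_6 = chi_5].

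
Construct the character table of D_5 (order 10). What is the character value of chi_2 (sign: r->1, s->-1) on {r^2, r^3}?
Conjugacy classes: {e} of size 1, {r^1, r^4} of size 2, {r^2, r^3} of size 2, {s, sr, ..., sr^4} of size 5.
Character table:
  irrep \ class              {e} (size 1)  {r^1, r^4} (size 2)  {r^2, r^3} (size 2)  {s, sr, ..., sr^4} (size 5)
  chi_1 (triv)               1             1                    1                    1                          
  chi_2 (sign: r->1, s->-1)  1             1                    1                    -1                         
  chi_3 (2d, j=1)            2             -1/2 + sqrt(5)/2     -sqrt(5)/2 - 1/2     0                          
  chi_4 (2d, j=2)            2             -sqrt(5)/2 - 1/2     -1/2 + sqrt(5)/2     0                          

Spot check: chi_2 (sign: r->1, s->-1) on {r^2, r^3} = 1.

D_5 has order 2*5 = 10 with 4 conjugacy classes, hence 4 irreducibles. Sum of squared dims 1 + 1 + 4 + 4 = 10 = |G|. Linear characters come from the abelianisation; the 2-dimensional irreps have character r^k -> 2*cos(2*pi*j*k/5), reflections -> 0.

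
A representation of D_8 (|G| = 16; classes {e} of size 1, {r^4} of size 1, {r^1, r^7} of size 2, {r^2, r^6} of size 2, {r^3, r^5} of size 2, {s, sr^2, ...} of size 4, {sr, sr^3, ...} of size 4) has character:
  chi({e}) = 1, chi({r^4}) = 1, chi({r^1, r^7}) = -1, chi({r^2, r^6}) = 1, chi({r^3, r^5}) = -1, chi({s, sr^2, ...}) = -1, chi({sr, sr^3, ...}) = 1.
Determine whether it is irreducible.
Irreducible: <chi, chi> = 1.

Argument: <chi, chi> = (1/|G|) sum_C |C| * |chi(C)|^2 = (1/16)[1*|1|^2 + 1*|1|^2 + 2*|-1|^2 + 2*|1|^2 + 2*|-1|^2 + 4*|-1|^2 + 4*|1|^2]
  = (1/16)[(1) + (1) + (2) + (2) + (2) + (4) + (4)] = 16/16 = 1.
A character is irreducible iff <chi, chi> = 1, so this representation is irreducible.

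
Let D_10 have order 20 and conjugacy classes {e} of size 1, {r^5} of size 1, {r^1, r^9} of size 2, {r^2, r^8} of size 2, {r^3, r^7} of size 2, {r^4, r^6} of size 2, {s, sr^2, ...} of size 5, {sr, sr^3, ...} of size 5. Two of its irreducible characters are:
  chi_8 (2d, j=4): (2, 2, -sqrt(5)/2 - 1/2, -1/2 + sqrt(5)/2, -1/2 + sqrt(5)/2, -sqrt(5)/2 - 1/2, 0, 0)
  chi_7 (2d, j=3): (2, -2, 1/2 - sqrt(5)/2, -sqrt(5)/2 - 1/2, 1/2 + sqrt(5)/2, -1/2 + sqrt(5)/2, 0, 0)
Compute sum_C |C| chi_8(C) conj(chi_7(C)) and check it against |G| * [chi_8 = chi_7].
Sum = 0; so <chi_8, chi_7> = 0 (distinct irreducibles are orthogonal).

Derivation: Compute term by term over conjugacy classes (|C| * chi_8(C) * conj(chi_7(C))):
  1*(2)*conj(2) + 1*(2)*conj(-2) + 2*(-sqrt(5)/2 - 1/2)*conj(1/2 - sqrt(5)/2) + 2*(-1/2 + sqrt(5)/2)*conj(-sqrt(5)/2 - 1/2) + 2*(-1/2 + sqrt(5)/2)*conj(1/2 + sqrt(5)/2) + 2*(-sqrt(5)/2 - 1/2)*conj(-1/2 + sqrt(5)/2) + 5*(0)*conj(0) + 5*(0)*conj(0)
  = (4) + (-4) + (2) + (-2) + (2) + (-2) + (0) + (0)
  = 0.
Dividing by |G| = 20 gives 0/20 = 0, matching the row-orthogonality relation <chi_8, chi_7> = [chi_8 = chi_7].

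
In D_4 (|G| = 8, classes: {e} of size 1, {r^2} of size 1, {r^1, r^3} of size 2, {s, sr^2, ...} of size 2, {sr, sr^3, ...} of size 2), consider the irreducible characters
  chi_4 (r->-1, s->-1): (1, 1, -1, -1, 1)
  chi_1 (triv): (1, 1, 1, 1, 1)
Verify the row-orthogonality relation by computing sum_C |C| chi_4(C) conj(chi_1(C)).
Sum = 0; so <chi_4, chi_1> = 0 (distinct irreducibles are orthogonal).

Solution. Compute term by term over conjugacy classes (|C| * chi_4(C) * conj(chi_1(C))):
  1*(1)*conj(1) + 1*(1)*conj(1) + 2*(-1)*conj(1) + 2*(-1)*conj(1) + 2*(1)*conj(1)
  = (1) + (1) + (-2) + (-2) + (2)
  = 0.
Dividing by |G| = 8 gives 0/8 = 0, matching the row-orthogonality relation <chi_4, chi_1> = [chi_4 = chi_1].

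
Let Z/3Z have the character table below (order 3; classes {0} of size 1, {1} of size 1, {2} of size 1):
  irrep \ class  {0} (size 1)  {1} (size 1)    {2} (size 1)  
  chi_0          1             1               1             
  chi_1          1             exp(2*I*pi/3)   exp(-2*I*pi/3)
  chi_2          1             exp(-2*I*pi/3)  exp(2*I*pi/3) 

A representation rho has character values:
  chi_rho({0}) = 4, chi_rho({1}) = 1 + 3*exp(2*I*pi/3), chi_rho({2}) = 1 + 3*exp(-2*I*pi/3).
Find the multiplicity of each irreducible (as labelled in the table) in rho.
Multiplicities: chi_0: 1, chi_1: 3, chi_2: 0.

Argument: Use <chi_rho, chi> = (1/|G|) sum_C |C| * chi_rho(C) * conj(chi(C)) with |G| = 3 for each irreducible chi in the table:
  <chi_rho, chi_0> = (1/3)[1*(4)*conj(1) + 1*(1 + 3*exp(2*I*pi/3))*conj(1) + 1*(1 + 3*exp(-2*I*pi/3))*conj(1)]
      = (1/3)[(4) + (1 + 3*exp(2*I*pi/3)) + (1 + 3*exp(-2*I*pi/3))] = 3/3 = 1
  <chi_rho, chi_1> = (1/3)[1*(4)*conj(1) + 1*(1 + 3*exp(2*I*pi/3))*conj(exp(2*I*pi/3)) + 1*(1 + 3*exp(-2*I*pi/3))*conj(exp(-2*I*pi/3))]
      = (1/3)[(4) + (3 + exp(-2*I*pi/3)) + (3 + exp(2*I*pi/3))] = 9/3 = 3
  <chi_rho, chi_2> = (1/3)[1*(4)*conj(1) + 1*(1 + 3*exp(2*I*pi/3))*conj(exp(-2*I*pi/3)) + 1*(1 + 3*exp(-2*I*pi/3))*conj(exp(2*I*pi/3))]
      = (1/3)[(4) + (3*exp(-2*I*pi/3) + exp(2*I*pi/3)) + (exp(-2*I*pi/3) + 3*exp(2*I*pi/3))] = 0/3 = 0
(Exp terms are combined using exp(i*s)*conj(exp(i*t)) = exp(i*(s-t)), and sums of them are collapsed using the identity that for every m > 1 the m distinct m-th roots of unity sum to 0, e.g. 1 + exp(2*I*pi/3) + exp(-2*I*pi/3) = 0.)
Dimension check: dim(rho) = sum (mult * dim) = 1*1 + 3*1 + 0*1 = 4 = chi_rho(e) = 4.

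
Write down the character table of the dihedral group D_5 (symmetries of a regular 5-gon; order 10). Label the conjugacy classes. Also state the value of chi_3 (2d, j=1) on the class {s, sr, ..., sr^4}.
Conjugacy classes: {e} of size 1, {r^1, r^4} of size 2, {r^2, r^3} of size 2, {s, sr, ..., sr^4} of size 5.
Character table:
  irrep \ class              {e} (size 1)  {r^1, r^4} (size 2)  {r^2, r^3} (size 2)  {s, sr, ..., sr^4} (size 5)
  chi_1 (triv)               1             1                    1                    1                          
  chi_2 (sign: r->1, s->-1)  1             1                    1                    -1                         
  chi_3 (2d, j=1)            2             -1/2 + sqrt(5)/2     -sqrt(5)/2 - 1/2     0                          
  chi_4 (2d, j=2)            2             -sqrt(5)/2 - 1/2     -1/2 + sqrt(5)/2     0                          

Spot check: chi_3 (2d, j=1) on {s, sr, ..., sr^4} = 0.

Solution. D_5 has order 2*5 = 10 with 4 conjugacy classes, hence 4 irreducibles. Sum of squared dims 1 + 1 + 4 + 4 = 10 = |G|. Linear characters come from the abelianisation; the 2-dimensional irreps have character r^k -> 2*cos(2*pi*j*k/5), reflections -> 0.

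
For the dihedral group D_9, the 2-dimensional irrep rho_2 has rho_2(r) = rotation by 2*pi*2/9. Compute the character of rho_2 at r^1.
chi_{rho_2}(r^1) = 2*cos(2*pi*2*1/9) = 2*cos(4*pi/9)

Why: rho_2(r^1) is rotation by angle 2*pi*2*1/9, whose trace is 2*cos(2*pi*2*1/9) = 2*cos(4*pi/9).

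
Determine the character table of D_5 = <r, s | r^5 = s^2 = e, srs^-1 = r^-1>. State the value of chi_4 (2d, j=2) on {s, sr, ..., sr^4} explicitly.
Conjugacy classes: {e} of size 1, {r^1, r^4} of size 2, {r^2, r^3} of size 2, {s, sr, ..., sr^4} of size 5.
Character table:
  irrep \ class              {e} (size 1)  {r^1, r^4} (size 2)  {r^2, r^3} (size 2)  {s, sr, ..., sr^4} (size 5)
  chi_1 (triv)               1             1                    1                    1                          
  chi_2 (sign: r->1, s->-1)  1             1                    1                    -1                         
  chi_3 (2d, j=1)            2             -1/2 + sqrt(5)/2     -sqrt(5)/2 - 1/2     0                          
  chi_4 (2d, j=2)            2             -sqrt(5)/2 - 1/2     -1/2 + sqrt(5)/2     0                          

Spot check: chi_4 (2d, j=2) on {s, sr, ..., sr^4} = 0.

Solution. D_5 has order 2*5 = 10 with 4 conjugacy classes, hence 4 irreducibles. Sum of squared dims 1 + 1 + 4 + 4 = 10 = |G|. Linear characters come from the abelianisation; the 2-dimensional irreps have character r^k -> 2*cos(2*pi*j*k/5), reflections -> 0.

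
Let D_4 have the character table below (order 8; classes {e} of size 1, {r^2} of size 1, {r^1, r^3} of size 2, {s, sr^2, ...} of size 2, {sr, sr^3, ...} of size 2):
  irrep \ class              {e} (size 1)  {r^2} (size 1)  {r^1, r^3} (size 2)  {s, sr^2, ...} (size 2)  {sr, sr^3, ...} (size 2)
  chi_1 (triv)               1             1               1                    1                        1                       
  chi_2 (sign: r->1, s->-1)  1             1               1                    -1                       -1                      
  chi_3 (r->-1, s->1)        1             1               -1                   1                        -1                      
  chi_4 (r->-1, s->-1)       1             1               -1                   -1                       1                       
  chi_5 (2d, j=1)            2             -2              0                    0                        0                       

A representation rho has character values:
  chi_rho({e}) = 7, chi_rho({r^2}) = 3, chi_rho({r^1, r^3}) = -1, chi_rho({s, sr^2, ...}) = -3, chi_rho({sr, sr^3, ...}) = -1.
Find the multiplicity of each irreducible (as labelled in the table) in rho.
Multiplicities: chi_1: 0, chi_2: 2, chi_3: 1, chi_4: 2, chi_5: 1.

Why: Use <chi_rho, chi> = (1/|G|) sum_C |C| * chi_rho(C) * conj(chi(C)) with |G| = 8 for each irreducible chi in the table:
  <chi_rho, chi_1> = (1/8)[1*(7)*conj(1) + 1*(3)*conj(1) + 2*(-1)*conj(1) + 2*(-3)*conj(1) + 2*(-1)*conj(1)]
      = (1/8)[(7) + (3) + (-2) + (-6) + (-2)] = 0/8 = 0
  <chi_rho, chi_2> = (1/8)[1*(7)*conj(1) + 1*(3)*conj(1) + 2*(-1)*conj(1) + 2*(-3)*conj(-1) + 2*(-1)*conj(-1)]
      = (1/8)[(7) + (3) + (-2) + (6) + (2)] = 16/8 = 2
  <chi_rho, chi_3> = (1/8)[1*(7)*conj(1) + 1*(3)*conj(1) + 2*(-1)*conj(-1) + 2*(-3)*conj(1) + 2*(-1)*conj(-1)]
      = (1/8)[(7) + (3) + (2) + (-6) + (2)] = 8/8 = 1
  <chi_rho, chi_4> = (1/8)[1*(7)*conj(1) + 1*(3)*conj(1) + 2*(-1)*conj(-1) + 2*(-3)*conj(-1) + 2*(-1)*conj(1)]
      = (1/8)[(7) + (3) + (2) + (6) + (-2)] = 16/8 = 2
  <chi_rho, chi_5> = (1/8)[1*(7)*conj(2) + 1*(3)*conj(-2) + 2*(-1)*conj(0) + 2*(-3)*conj(0) + 2*(-1)*conj(0)]
      = (1/8)[(14) + (-6) + (0) + (0) + (0)] = 8/8 = 1
Dimension check: dim(rho) = sum (mult * dim) = 0*1 + 2*1 + 1*1 + 2*1 + 1*2 = 7 = chi_rho(e) = 7.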